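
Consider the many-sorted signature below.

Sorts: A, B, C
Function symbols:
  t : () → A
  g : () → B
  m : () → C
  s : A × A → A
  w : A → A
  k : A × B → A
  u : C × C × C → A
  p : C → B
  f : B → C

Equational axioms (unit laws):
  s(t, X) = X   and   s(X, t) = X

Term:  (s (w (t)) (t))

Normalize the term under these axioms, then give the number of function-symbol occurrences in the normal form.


1. (s (w (t)) (t))  →  (w (t))
normal form: (w (t))

size = 2


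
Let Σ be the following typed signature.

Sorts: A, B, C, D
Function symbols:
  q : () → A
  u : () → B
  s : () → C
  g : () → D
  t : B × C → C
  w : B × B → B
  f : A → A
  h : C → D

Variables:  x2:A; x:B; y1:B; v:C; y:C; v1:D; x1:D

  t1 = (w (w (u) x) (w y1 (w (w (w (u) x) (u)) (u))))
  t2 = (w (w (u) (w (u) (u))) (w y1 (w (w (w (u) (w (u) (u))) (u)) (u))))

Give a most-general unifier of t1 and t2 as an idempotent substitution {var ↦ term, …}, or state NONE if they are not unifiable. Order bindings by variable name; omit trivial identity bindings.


{x ↦ (w (u) (u))}


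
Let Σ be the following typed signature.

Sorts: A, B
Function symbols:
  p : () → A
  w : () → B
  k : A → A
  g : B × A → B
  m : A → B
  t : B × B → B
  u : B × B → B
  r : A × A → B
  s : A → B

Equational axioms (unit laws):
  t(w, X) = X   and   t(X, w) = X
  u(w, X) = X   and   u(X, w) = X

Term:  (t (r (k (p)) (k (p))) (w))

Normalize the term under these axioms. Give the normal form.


normal form = (r (k (p)) (k (p)))

1. (t (r (k (p)) (k (p))) (w))  →  (r (k (p)) (k (p)))


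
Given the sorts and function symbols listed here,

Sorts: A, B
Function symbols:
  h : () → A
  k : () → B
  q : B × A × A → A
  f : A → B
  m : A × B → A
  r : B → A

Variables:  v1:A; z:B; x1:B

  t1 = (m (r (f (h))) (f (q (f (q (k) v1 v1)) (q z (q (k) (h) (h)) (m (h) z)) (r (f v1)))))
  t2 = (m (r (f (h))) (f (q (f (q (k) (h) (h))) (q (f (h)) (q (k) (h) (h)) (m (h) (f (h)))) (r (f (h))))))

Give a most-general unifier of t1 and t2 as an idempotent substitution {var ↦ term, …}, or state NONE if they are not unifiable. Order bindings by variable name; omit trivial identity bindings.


{v1 ↦ (h), z ↦ (f (h))}


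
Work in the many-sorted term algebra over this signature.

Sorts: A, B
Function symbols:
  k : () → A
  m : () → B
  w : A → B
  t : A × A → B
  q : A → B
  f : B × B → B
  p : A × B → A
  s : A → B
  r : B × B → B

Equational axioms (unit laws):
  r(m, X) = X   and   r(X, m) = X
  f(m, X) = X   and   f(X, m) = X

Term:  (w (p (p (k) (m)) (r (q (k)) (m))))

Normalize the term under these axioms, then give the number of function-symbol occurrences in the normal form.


1. (w (p (p (k) (m)) (r (q (k)) (m))))  →  (w (p (p (k) (m)) (q (k))))
normal form: (w (p (p (k) (m)) (q (k))))

size = 7


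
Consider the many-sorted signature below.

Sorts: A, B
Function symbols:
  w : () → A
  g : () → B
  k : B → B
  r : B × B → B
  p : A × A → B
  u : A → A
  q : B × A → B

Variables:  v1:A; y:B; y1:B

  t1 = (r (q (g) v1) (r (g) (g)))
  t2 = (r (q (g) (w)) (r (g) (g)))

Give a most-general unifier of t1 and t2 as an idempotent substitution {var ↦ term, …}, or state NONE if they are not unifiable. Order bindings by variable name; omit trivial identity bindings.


{v1 ↦ (w)}


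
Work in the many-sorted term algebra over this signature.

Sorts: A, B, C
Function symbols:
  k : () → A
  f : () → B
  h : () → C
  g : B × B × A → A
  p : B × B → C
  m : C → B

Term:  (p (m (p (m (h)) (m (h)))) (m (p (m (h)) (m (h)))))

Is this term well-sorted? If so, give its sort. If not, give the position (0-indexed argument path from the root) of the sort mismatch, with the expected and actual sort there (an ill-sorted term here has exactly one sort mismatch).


well-sorted; sort = C

        (h) : C
      (m (h)) : B
        (h) : C
      (m (h)) : B
    (p (m (h)) (m (h))) : C
  (m (p (m (h)) (m (h)))) : B
        (h) : C
      (m (h)) : B
        (h) : C
      (m (h)) : B
    (p (m (h)) (m (h))) : C
  (m (p (m (h)) (m (h)))) : B
(p (m (p (m (h)) (m (h)))) (m (p (m (h)) (m (h))))) : C


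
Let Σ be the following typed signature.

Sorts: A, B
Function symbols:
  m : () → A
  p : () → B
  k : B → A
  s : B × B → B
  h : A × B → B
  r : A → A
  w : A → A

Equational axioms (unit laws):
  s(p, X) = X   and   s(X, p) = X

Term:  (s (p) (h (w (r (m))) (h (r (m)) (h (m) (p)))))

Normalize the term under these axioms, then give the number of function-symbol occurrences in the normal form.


1. (s (p) (h (w (r (m))) (h (r (m)) (h (m) (p)))))  →  (h (w (r (m))) (h (r (m)) (h (m) (p))))
normal form: (h (w (r (m))) (h (r (m)) (h (m) (p))))

size = 10


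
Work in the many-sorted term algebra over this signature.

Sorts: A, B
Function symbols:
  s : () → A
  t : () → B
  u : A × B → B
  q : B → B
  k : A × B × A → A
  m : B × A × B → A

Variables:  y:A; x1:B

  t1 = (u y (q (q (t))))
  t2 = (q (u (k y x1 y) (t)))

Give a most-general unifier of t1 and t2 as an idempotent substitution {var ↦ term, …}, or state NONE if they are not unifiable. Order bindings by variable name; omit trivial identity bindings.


head clash or occurs-check failure — not unifiable

NONE (not unifiable)


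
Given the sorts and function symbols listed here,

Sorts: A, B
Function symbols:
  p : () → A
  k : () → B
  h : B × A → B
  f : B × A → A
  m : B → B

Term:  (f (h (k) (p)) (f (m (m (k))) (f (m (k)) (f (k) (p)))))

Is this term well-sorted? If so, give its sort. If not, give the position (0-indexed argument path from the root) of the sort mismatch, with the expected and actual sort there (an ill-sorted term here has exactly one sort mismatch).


    (k) : B
    (p) : A
  (h (k) (p)) : B
        (k) : B
      (m (k)) : B
    (m (m (k))) : B
        (k) : B
      (m (k)) : B
        (k) : B
        (p) : A
      (f (k) (p)) : A
    (f (m (k)) (f (k) (p))) : A
  (f (m (m (k))) (f (m (k)) (f (k) (p)))) : A
(f (h (k) (p)) (f (m (m (k))) (f (m (k)) (f (k) (p))))) : A

well-sorted; sort = A


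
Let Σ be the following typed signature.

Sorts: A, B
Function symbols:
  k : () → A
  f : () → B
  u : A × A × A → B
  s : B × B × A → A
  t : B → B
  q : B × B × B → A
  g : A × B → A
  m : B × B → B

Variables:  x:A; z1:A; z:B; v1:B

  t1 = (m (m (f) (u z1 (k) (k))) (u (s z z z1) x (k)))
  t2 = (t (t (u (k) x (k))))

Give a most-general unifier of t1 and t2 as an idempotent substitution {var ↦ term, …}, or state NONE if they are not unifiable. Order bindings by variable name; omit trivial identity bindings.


head clash or occurs-check failure — not unifiable

NONE (not unifiable)


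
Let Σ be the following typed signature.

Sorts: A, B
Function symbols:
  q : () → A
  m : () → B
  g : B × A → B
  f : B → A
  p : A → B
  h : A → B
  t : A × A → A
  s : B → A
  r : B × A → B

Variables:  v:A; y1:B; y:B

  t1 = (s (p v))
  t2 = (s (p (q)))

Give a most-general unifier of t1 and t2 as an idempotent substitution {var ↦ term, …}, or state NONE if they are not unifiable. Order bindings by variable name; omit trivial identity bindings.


{v ↦ (q)}


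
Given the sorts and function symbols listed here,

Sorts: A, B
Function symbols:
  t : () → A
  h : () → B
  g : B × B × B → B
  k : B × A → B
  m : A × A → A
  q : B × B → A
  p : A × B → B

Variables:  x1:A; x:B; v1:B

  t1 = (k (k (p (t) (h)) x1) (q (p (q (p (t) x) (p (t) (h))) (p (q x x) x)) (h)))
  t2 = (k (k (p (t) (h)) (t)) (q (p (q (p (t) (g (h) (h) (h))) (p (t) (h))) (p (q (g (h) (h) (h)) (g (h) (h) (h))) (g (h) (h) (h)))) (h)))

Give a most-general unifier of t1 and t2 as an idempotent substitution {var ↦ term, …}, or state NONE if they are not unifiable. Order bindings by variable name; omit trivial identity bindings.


{x ↦ (g (h) (h) (h)), x1 ↦ (t)}


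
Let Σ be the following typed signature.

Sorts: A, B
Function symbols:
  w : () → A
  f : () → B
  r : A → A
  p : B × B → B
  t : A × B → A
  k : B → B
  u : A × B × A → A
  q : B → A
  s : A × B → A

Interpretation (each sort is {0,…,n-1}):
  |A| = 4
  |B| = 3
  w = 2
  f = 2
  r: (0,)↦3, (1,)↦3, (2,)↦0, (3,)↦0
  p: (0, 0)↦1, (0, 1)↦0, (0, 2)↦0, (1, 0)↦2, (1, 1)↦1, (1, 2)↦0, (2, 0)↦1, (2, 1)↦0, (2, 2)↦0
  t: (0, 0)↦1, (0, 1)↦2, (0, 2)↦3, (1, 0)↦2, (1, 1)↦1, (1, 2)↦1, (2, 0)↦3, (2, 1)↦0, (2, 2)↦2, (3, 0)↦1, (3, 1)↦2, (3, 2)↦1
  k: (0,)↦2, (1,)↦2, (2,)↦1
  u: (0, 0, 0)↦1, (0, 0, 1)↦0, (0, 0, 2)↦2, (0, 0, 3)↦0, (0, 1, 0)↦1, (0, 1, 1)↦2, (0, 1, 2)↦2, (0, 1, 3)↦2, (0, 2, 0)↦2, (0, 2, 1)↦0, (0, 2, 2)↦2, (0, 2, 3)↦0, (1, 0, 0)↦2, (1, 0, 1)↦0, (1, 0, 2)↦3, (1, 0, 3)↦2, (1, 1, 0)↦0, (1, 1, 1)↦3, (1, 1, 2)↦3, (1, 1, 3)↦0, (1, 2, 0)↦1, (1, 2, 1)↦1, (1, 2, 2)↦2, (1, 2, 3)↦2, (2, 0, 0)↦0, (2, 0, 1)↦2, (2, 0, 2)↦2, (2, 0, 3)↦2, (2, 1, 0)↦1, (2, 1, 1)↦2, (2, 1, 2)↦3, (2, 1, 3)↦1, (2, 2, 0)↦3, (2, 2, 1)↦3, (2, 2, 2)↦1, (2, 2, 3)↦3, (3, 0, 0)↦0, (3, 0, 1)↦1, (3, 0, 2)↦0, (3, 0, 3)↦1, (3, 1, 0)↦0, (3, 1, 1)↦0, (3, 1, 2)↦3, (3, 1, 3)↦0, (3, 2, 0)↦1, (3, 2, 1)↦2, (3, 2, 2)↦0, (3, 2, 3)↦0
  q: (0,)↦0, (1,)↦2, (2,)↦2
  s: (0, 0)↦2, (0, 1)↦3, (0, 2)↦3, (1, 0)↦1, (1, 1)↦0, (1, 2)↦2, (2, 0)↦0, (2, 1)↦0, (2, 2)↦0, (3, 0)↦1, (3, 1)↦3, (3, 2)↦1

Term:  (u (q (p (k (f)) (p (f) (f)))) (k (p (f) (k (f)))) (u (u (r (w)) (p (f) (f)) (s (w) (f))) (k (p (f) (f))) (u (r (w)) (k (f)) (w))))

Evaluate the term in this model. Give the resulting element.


  f = 2
  (k (f)) = k(2,) = 1
  f = 2
  f = 2
  (p (f) (f)) = p(2, 2) = 0
  (p (k (f)) (p (f) (f))) = p(1, 0) = 2
  (q (p (k (f)) (p (f) (f)))) = q(2,) = 2
  f = 2
  f = 2
  (k (f)) = k(2,) = 1
  (p (f) (k (f))) = p(2, 1) = 0
  (k (p (f) (k (f)))) = k(0,) = 2
  w = 2
  (r (w)) = r(2,) = 0
  f = 2
  f = 2
  (p (f) (f)) = p(2, 2) = 0
  w = 2
  f = 2
  (s (w) (f)) = s(2, 2) = 0
  (u (r (w)) (p (f) (f)) (s (w) (f))) = u(0, 0, 0) = 1
  f = 2
  f = 2
  (p (f) (f)) = p(2, 2) = 0
  (k (p (f) (f))) = k(0,) = 2
  w = 2
  (r (w)) = r(2,) = 0
  f = 2
  (k (f)) = k(2,) = 1
  w = 2
  (u (r (w)) (k (f)) (w)) = u(0, 1, 2) = 2
  (u (u (r (w)) (p (f) (f)) (s (w) (f))) (k (p (f) (f))) (u (r (w)) (k (f)) (w))) = u(1, 2, 2) = 2
  (u (q (p (k (f)) (p (f) (f)))) (k (p (f) (k (f)))) (u (u (r (w)) (p (f) (f)) (s (w) (f))) (k (p (f) (f))) (u (r (w)) (k (f)) (w)))) = u(2, 2, 2) = 1

value = 1


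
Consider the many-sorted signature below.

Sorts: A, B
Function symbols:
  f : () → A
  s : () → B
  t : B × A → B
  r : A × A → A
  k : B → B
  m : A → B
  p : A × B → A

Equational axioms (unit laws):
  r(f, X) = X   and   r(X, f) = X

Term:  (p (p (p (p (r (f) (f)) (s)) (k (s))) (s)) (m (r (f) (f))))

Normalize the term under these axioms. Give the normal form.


normal form = (p (p (p (p (f) (s)) (k (s))) (s)) (m (f)))

1. (p (p (p (p (r (f) (f)) (s)) (k (s))) (s)) (m (r (f) (f))))  →  (p (p (p (p (f) (s)) (k (s))) (s)) (m (r (f) (f))))
2. (p (p (p (p (f) (s)) (k (s))) (s)) (m (r (f) (f))))  →  (p (p (p (p (f) (s)) (k (s))) (s)) (m (f)))


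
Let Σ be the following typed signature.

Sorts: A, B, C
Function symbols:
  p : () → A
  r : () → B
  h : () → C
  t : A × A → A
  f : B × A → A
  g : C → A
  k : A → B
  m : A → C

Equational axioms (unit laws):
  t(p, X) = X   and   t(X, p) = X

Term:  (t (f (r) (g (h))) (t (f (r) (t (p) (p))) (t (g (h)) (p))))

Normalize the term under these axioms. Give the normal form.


1. (t (f (r) (g (h))) (t (f (r) (t (p) (p))) (t (g (h)) (p))))  →  (t (f (r) (g (h))) (t (f (r) (p)) (t (g (h)) (p))))
2. (t (f (r) (g (h))) (t (f (r) (p)) (t (g (h)) (p))))  →  (t (f (r) (g (h))) (t (f (r) (p)) (g (h))))

normal form = (t (f (r) (g (h))) (t (f (r) (p)) (g (h))))


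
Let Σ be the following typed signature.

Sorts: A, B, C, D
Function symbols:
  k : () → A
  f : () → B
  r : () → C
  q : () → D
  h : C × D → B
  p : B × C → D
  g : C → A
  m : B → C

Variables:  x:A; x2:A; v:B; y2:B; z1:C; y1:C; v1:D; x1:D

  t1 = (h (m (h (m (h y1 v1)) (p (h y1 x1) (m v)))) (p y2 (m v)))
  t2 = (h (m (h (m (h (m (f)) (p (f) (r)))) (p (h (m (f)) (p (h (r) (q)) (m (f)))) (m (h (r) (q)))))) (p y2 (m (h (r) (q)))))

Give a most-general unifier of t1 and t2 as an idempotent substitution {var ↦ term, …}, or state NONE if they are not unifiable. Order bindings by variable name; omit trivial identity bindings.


{v ↦ (h (r) (q)), v1 ↦ (p (f) (r)), x1 ↦ (p (h (r) (q)) (m (f))), y1 ↦ (m (f))}


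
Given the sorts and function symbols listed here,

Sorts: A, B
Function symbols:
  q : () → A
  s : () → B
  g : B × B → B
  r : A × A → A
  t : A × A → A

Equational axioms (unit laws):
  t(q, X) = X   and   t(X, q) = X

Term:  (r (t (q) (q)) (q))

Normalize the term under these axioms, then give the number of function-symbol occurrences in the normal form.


size = 3

1. (r (t (q) (q)) (q))  →  (r (q) (q))
normal form: (r (q) (q))


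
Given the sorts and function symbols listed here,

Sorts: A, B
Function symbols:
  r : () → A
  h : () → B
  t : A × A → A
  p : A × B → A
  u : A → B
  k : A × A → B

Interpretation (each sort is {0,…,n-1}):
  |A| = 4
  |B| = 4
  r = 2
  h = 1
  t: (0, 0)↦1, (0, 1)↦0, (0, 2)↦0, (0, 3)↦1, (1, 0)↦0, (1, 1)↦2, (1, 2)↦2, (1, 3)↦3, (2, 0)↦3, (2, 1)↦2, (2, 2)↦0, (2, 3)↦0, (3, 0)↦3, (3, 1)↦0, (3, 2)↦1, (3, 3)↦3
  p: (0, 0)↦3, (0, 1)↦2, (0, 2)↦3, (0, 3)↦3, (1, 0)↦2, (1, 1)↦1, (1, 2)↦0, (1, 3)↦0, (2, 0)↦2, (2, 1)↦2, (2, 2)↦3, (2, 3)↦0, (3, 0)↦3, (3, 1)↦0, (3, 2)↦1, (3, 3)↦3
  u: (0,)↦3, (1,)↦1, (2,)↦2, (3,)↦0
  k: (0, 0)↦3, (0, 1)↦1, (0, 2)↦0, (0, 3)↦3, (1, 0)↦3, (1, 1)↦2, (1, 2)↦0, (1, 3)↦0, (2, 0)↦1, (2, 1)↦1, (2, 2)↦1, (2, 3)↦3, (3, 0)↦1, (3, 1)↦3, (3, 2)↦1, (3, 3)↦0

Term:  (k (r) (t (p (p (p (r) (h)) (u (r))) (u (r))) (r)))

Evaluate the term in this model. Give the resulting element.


value = 1

  r = 2
  r = 2
  h = 1
  (p (r) (h)) = p(2, 1) = 2
  r = 2
  (u (r)) = u(2,) = 2
  (p (p (r) (h)) (u (r))) = p(2, 2) = 3
  r = 2
  (u (r)) = u(2,) = 2
  (p (p (p (r) (h)) (u (r))) (u (r))) = p(3, 2) = 1
  r = 2
  (t (p (p (p (r) (h)) (u (r))) (u (r))) (r)) = t(1, 2) = 2
  (k (r) (t (p (p (p (r) (h)) (u (r))) (u (r))) (r))) = k(2, 2) = 1


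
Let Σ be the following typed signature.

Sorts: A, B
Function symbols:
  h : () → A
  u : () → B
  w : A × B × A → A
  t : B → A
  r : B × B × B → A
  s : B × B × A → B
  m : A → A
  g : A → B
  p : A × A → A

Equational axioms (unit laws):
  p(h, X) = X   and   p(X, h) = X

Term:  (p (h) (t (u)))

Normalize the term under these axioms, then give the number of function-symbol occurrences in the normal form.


1. (p (h) (t (u)))  →  (t (u))
normal form: (t (u))

size = 2


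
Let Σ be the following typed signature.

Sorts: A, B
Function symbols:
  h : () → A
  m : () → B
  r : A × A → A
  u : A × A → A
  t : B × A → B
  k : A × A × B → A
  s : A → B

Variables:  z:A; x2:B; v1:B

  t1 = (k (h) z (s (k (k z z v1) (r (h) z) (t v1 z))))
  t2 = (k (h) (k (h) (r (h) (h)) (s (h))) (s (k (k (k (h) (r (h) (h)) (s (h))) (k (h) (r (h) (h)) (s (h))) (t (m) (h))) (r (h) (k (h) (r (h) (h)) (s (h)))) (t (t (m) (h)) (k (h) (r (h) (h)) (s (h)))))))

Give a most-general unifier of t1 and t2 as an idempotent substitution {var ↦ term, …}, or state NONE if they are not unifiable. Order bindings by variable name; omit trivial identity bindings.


{v1 ↦ (t (m) (h)), z ↦ (k (h) (r (h) (h)) (s (h)))}


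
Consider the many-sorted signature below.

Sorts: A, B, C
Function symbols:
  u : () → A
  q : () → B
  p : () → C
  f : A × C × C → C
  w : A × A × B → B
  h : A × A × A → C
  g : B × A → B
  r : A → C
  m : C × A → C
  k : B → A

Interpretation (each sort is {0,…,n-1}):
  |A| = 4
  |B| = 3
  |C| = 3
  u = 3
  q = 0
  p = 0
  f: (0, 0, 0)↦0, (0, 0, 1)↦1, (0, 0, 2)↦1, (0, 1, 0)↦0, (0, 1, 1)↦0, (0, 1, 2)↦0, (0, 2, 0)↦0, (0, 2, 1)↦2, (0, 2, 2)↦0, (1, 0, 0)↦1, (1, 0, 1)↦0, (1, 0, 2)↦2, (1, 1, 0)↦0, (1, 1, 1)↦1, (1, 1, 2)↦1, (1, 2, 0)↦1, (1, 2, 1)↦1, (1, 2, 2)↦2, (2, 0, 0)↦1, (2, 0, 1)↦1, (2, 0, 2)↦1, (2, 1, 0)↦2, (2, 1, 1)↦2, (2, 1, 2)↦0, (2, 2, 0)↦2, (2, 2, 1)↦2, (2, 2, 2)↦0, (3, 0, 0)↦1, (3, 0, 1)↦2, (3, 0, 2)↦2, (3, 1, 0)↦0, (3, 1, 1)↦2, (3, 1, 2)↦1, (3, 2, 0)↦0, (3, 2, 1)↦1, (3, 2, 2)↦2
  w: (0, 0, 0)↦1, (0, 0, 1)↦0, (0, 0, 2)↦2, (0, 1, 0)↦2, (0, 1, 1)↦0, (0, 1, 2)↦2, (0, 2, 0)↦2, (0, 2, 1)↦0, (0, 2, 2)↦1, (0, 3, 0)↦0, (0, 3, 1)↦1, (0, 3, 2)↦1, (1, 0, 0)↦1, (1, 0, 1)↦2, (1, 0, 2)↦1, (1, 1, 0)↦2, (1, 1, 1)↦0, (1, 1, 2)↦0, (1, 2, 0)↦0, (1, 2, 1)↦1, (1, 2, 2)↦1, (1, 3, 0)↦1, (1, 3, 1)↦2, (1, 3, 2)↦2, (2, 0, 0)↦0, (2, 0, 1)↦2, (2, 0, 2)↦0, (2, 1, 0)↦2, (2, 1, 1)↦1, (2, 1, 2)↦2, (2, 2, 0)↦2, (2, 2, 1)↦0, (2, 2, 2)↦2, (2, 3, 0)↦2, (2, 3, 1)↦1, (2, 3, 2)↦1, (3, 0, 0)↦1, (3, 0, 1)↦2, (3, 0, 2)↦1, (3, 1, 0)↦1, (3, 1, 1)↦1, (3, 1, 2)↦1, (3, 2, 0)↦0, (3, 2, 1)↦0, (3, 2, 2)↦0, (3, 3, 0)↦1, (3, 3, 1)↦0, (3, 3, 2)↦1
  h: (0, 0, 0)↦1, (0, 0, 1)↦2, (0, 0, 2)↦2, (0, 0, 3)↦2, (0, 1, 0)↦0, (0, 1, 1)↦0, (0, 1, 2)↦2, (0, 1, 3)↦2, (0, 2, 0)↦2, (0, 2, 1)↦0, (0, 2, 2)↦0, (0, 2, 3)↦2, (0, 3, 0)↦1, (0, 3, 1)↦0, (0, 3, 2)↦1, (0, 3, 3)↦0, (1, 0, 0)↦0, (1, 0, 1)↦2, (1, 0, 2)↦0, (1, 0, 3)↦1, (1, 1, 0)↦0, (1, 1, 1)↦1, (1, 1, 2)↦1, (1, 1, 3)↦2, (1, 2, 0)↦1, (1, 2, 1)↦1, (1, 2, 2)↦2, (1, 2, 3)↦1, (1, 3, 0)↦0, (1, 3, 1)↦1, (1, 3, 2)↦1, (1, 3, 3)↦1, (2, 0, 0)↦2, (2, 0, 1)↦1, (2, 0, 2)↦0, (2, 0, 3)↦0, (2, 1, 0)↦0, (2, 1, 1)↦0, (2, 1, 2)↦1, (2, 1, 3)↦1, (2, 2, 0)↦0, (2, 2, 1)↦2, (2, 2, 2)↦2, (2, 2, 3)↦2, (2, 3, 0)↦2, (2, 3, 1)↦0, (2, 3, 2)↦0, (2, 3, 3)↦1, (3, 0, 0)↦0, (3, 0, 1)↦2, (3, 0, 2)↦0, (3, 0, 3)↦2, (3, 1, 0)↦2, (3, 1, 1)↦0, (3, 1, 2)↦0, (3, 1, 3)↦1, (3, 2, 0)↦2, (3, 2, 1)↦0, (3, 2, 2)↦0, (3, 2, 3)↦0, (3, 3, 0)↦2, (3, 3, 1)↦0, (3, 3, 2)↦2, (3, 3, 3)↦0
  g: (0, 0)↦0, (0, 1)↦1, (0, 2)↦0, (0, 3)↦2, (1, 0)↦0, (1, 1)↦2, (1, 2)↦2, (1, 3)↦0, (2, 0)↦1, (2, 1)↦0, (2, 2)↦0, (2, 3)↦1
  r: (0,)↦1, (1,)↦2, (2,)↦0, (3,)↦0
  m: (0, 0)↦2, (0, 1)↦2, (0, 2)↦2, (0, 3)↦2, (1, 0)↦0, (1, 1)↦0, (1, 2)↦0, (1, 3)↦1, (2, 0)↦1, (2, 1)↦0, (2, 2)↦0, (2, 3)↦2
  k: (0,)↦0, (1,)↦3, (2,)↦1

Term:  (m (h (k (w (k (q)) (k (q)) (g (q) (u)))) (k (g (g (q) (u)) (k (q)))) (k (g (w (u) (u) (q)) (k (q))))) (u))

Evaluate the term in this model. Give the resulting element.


value = 2

  q = 0
  (k (q)) = k(0,) = 0
  q = 0
  (k (q)) = k(0,) = 0
  q = 0
  u = 3
  (g (q) (u)) = g(0, 3) = 2
  (w (k (q)) (k (q)) (g (q) (u))) = w(0, 0, 2) = 2
  (k (w (k (q)) (k (q)) (g (q) (u)))) = k(2,) = 1
  q = 0
  u = 3
  (g (q) (u)) = g(0, 3) = 2
  q = 0
  (k (q)) = k(0,) = 0
  (g (g (q) (u)) (k (q))) = g(2, 0) = 1
  (k (g (g (q) (u)) (k (q)))) = k(1,) = 3
  u = 3
  u = 3
  q = 0
  (w (u) (u) (q)) = w(3, 3, 0) = 1
  q = 0
  (k (q)) = k(0,) = 0
  (g (w (u) (u) (q)) (k (q))) = g(1, 0) = 0
  (k (g (w (u) (u) (q)) (k (q)))) = k(0,) = 0
  (h (k (w (k (q)) (k (q)) (g (q) (u)))) (k (g (g (q) (u)) (k (q)))) (k (g (w (u) (u) (q)) (k (q))))) = h(1, 3, 0) = 0
  u = 3
  (m (h (k (w (k (q)) (k (q)) (g (q) (u)))) (k (g (g (q) (u)) (k (q)))) (k (g (w (u) (u) (q)) (k (q))))) (u)) = m(0, 3) = 2


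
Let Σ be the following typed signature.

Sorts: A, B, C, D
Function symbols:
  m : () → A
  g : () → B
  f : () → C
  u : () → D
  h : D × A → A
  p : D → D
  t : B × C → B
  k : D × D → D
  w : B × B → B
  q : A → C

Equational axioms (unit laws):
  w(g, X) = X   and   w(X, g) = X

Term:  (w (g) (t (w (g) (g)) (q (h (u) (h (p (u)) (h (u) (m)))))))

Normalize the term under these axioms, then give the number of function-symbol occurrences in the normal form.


size = 11

1. (w (g) (t (w (g) (g)) (q (h (u) (h (p (u)) (h (u) (m)))))))  →  (t (w (g) (g)) (q (h (u) (h (p (u)) (h (u) (m))))))
2. (t (w (g) (g)) (q (h (u) (h (p (u)) (h (u) (m))))))  →  (t (g) (q (h (u) (h (p (u)) (h (u) (m))))))
normal form: (t (g) (q (h (u) (h (p (u)) (h (u) (m))))))


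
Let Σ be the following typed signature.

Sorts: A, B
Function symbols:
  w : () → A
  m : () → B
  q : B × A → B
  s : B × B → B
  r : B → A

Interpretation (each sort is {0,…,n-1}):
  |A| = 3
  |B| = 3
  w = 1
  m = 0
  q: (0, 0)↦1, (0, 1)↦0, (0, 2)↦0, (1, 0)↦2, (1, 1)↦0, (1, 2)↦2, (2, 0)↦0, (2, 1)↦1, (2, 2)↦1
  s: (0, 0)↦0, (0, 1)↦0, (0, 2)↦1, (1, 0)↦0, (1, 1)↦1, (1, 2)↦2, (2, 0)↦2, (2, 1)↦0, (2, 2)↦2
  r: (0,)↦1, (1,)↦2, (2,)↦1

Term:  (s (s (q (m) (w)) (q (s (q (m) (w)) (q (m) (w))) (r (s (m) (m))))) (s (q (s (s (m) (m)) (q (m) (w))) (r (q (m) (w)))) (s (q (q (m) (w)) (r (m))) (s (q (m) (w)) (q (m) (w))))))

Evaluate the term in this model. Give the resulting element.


value = 0

  m = 0
  w = 1
  (q (m) (w)) = q(0, 1) = 0
  m = 0
  w = 1
  (q (m) (w)) = q(0, 1) = 0
  m = 0
  w = 1
  (q (m) (w)) = q(0, 1) = 0
  (s (q (m) (w)) (q (m) (w))) = s(0, 0) = 0
  m = 0
  m = 0
  (s (m) (m)) = s(0, 0) = 0
  (r (s (m) (m))) = r(0,) = 1
  (q (s (q (m) (w)) (q (m) (w))) (r (s (m) (m)))) = q(0, 1) = 0
  (s (q (m) (w)) (q (s (q (m) (w)) (q (m) (w))) (r (s (m) (m))))) = s(0, 0) = 0
  m = 0
  m = 0
  (s (m) (m)) = s(0, 0) = 0
  m = 0
  w = 1
  (q (m) (w)) = q(0, 1) = 0
  (s (s (m) (m)) (q (m) (w))) = s(0, 0) = 0
  m = 0
  w = 1
  (q (m) (w)) = q(0, 1) = 0
  (r (q (m) (w))) = r(0,) = 1
  (q (s (s (m) (m)) (q (m) (w))) (r (q (m) (w)))) = q(0, 1) = 0
  m = 0
  w = 1
  (q (m) (w)) = q(0, 1) = 0
  m = 0
  (r (m)) = r(0,) = 1
  (q (q (m) (w)) (r (m))) = q(0, 1) = 0
  m = 0
  w = 1
  (q (m) (w)) = q(0, 1) = 0
  m = 0
  w = 1
  (q (m) (w)) = q(0, 1) = 0
  (s (q (m) (w)) (q (m) (w))) = s(0, 0) = 0
  (s (q (q (m) (w)) (r (m))) (s (q (m) (w)) (q (m) (w)))) = s(0, 0) = 0
  (s (q (s (s (m) (m)) (q (m) (w))) (r (q (m) (w)))) (s (q (q (m) (w)) (r (m))) (s (q (m) (w)) (q (m) (w))))) = s(0, 0) = 0
  (s (s (q (m) (w)) (q (s (q (m) (w)) (q (m) (w))) (r (s (m) (m))))) (s (q (s (s (m) (m)) (q (m) (w))) (r (q (m) (w)))) (s (q (q (m) (w)) (r (m))) (s (q (m) (w)) (q (m) (w)))))) = s(0, 0) = 0


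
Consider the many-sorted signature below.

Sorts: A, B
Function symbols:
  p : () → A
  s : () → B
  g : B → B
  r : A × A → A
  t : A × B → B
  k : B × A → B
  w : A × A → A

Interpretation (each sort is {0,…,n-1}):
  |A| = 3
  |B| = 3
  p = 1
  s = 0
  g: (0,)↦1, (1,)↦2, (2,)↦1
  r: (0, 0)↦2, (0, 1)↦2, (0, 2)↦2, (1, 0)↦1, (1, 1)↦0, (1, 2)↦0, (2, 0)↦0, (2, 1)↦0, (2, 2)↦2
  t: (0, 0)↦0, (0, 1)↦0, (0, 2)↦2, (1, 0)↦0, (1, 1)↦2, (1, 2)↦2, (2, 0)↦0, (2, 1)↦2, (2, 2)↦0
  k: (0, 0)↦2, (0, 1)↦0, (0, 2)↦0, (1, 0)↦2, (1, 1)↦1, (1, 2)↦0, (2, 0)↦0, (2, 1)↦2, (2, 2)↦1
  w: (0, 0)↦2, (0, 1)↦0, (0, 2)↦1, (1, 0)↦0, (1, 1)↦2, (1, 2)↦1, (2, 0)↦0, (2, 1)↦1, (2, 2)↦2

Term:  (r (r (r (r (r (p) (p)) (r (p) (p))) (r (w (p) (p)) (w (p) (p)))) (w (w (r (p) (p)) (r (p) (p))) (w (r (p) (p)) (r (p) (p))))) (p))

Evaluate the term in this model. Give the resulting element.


  p = 1
  p = 1
  (r (p) (p)) = r(1, 1) = 0
  p = 1
  p = 1
  (r (p) (p)) = r(1, 1) = 0
  (r (r (p) (p)) (r (p) (p))) = r(0, 0) = 2
  p = 1
  p = 1
  (w (p) (p)) = w(1, 1) = 2
  p = 1
  p = 1
  (w (p) (p)) = w(1, 1) = 2
  (r (w (p) (p)) (w (p) (p))) = r(2, 2) = 2
  (r (r (r (p) (p)) (r (p) (p))) (r (w (p) (p)) (w (p) (p)))) = r(2, 2) = 2
  p = 1
  p = 1
  (r (p) (p)) = r(1, 1) = 0
  p = 1
  p = 1
  (r (p) (p)) = r(1, 1) = 0
  (w (r (p) (p)) (r (p) (p))) = w(0, 0) = 2
  p = 1
  p = 1
  (r (p) (p)) = r(1, 1) = 0
  p = 1
  p = 1
  (r (p) (p)) = r(1, 1) = 0
  (w (r (p) (p)) (r (p) (p))) = w(0, 0) = 2
  (w (w (r (p) (p)) (r (p) (p))) (w (r (p) (p)) (r (p) (p)))) = w(2, 2) = 2
  (r (r (r (r (p) (p)) (r (p) (p))) (r (w (p) (p)) (w (p) (p)))) (w (w (r (p) (p)) (r (p) (p))) (w (r (p) (p)) (r (p) (p))))) = r(2, 2) = 2
  p = 1
  (r (r (r (r (r (p) (p)) (r (p) (p))) (r (w (p) (p)) (w (p) (p)))) (w (w (r (p) (p)) (r (p) (p))) (w (r (p) (p)) (r (p) (p))))) (p)) = r(2, 1) = 0

value = 0


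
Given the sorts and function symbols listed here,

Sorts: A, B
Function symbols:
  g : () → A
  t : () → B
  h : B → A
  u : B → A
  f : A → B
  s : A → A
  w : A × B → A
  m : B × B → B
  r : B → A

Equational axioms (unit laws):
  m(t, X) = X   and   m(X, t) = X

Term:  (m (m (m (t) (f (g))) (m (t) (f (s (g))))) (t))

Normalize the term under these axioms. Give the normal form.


1. (m (m (m (t) (f (g))) (m (t) (f (s (g))))) (t))  →  (m (m (t) (f (g))) (m (t) (f (s (g)))))
2. (m (m (t) (f (g))) (m (t) (f (s (g)))))  →  (m (f (g)) (m (t) (f (s (g)))))
3. (m (f (g)) (m (t) (f (s (g)))))  →  (m (f (g)) (f (s (g))))

normal form = (m (f (g)) (f (s (g))))


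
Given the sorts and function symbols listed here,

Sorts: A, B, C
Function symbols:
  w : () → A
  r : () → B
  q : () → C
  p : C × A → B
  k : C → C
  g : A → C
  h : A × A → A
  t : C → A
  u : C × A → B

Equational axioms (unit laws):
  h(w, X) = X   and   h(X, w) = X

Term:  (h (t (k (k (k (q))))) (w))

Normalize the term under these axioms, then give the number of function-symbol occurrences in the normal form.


size = 5

1. (h (t (k (k (k (q))))) (w))  →  (t (k (k (k (q)))))
normal form: (t (k (k (k (q)))))


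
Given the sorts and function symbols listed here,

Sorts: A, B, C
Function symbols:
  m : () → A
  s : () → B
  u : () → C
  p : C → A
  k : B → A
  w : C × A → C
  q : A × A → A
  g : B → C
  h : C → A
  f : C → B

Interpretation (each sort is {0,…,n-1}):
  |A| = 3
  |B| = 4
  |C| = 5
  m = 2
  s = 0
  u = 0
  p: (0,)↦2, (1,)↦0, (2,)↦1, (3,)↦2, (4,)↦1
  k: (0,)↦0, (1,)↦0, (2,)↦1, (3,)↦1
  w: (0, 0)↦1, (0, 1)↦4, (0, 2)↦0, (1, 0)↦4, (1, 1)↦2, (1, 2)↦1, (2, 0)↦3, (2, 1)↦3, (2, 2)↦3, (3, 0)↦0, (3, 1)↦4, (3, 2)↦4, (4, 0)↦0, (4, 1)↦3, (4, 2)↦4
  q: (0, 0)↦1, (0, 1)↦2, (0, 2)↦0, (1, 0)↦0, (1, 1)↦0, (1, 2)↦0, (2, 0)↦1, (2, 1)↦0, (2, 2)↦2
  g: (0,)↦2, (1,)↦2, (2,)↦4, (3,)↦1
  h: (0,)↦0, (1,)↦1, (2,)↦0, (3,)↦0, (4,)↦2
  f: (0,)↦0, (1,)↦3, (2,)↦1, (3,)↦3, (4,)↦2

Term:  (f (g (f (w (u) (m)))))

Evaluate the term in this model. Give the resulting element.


  u = 0
  m = 2
  (w (u) (m)) = w(0, 2) = 0
  (f (w (u) (m))) = f(0,) = 0
  (g (f (w (u) (m)))) = g(0,) = 2
  (f (g (f (w (u) (m))))) = f(2,) = 1

value = 1


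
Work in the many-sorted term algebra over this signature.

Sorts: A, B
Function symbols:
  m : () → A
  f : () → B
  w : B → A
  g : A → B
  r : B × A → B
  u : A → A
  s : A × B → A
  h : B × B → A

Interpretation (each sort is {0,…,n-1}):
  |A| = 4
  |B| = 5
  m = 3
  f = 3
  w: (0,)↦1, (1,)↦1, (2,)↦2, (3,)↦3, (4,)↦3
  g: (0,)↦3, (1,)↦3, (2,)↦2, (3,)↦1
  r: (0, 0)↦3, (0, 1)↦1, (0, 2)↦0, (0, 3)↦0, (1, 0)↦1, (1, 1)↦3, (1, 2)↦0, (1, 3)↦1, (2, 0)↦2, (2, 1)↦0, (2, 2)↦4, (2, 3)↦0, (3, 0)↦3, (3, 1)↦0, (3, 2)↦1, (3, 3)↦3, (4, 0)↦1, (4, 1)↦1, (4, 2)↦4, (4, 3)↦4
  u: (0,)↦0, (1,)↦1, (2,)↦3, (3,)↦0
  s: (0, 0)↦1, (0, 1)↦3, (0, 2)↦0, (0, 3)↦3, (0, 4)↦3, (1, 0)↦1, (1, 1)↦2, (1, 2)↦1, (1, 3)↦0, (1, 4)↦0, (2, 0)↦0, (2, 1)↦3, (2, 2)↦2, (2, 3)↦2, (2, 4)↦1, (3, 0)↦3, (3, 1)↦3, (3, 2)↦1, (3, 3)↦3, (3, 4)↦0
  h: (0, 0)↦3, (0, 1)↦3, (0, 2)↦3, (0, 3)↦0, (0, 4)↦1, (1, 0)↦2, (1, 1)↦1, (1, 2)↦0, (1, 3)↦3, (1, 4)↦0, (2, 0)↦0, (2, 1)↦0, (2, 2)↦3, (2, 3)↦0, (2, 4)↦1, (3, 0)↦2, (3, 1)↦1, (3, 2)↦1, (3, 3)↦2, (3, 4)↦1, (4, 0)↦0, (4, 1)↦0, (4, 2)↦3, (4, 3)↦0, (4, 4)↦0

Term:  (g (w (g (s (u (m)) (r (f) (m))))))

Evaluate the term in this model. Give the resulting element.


value = 3

  m = 3
  (u (m)) = u(3,) = 0
  f = 3
  m = 3
  (r (f) (m)) = r(3, 3) = 3
  (s (u (m)) (r (f) (m))) = s(0, 3) = 3
  (g (s (u (m)) (r (f) (m)))) = g(3,) = 1
  (w (g (s (u (m)) (r (f) (m))))) = w(1,) = 1
  (g (w (g (s (u (m)) (r (f) (m)))))) = g(1,) = 3


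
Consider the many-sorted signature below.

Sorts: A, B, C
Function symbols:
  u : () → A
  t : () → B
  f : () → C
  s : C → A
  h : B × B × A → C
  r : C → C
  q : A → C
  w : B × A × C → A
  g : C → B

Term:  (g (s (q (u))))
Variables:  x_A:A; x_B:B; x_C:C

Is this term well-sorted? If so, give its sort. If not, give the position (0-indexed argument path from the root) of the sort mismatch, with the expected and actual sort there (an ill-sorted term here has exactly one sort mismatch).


      (u) : A
    (q (u)) : C
  (s (q (u))) : A
(g (s (q (u)))) : ✗ arg 0 at [0] has sort A, expected C

ill-sorted at position [0]: expected C, got A


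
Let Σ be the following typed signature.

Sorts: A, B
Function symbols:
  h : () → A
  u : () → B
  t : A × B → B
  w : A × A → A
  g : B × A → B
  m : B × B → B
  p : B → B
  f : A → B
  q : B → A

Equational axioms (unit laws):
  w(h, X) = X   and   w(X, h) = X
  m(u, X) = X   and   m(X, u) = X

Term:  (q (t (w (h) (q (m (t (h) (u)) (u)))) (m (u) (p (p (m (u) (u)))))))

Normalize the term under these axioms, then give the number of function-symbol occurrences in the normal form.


1. (q (t (w (h) (q (m (t (h) (u)) (u)))) (m (u) (p (p (m (u) (u)))))))  →  (q (t (q (m (t (h) (u)) (u))) (m (u) (p (p (m (u) (u)))))))
2. (q (t (q (m (t (h) (u)) (u))) (m (u) (p (p (m (u) (u)))))))  →  (q (t (q (t (h) (u))) (m (u) (p (p (m (u) (u)))))))
3. (q (t (q (t (h) (u))) (m (u) (p (p (m (u) (u)))))))  →  (q (t (q (t (h) (u))) (p (p (m (u) (u))))))
4. (q (t (q (t (h) (u))) (p (p (m (u) (u))))))  →  (q (t (q (t (h) (u))) (p (p (u)))))
normal form: (q (t (q (t (h) (u))) (p (p (u)))))

size = 9


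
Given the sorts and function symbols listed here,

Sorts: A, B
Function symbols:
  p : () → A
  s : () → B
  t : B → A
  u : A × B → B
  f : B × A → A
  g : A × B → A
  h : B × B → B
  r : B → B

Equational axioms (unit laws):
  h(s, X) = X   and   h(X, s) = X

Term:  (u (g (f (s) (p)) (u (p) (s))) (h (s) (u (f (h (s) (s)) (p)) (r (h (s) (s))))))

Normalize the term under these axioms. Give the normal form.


normal form = (u (g (f (s) (p)) (u (p) (s))) (u (f (s) (p)) (r (s))))

1. (u (g (f (s) (p)) (u (p) (s))) (h (s) (u (f (h (s) (s)) (p)) (r (h (s) (s))))))  →  (u (g (f (s) (p)) (u (p) (s))) (u (f (h (s) (s)) (p)) (r (h (s) (s)))))
2. (u (g (f (s) (p)) (u (p) (s))) (u (f (h (s) (s)) (p)) (r (h (s) (s)))))  →  (u (g (f (s) (p)) (u (p) (s))) (u (f (s) (p)) (r (h (s) (s)))))
3. (u (g (f (s) (p)) (u (p) (s))) (u (f (s) (p)) (r (h (s) (s)))))  →  (u (g (f (s) (p)) (u (p) (s))) (u (f (s) (p)) (r (s))))


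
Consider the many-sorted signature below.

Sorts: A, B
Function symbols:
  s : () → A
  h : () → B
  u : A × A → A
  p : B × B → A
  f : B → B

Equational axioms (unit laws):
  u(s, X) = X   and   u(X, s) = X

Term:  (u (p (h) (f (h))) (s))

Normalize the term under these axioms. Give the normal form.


normal form = (p (h) (f (h)))

1. (u (p (h) (f (h))) (s))  →  (p (h) (f (h)))


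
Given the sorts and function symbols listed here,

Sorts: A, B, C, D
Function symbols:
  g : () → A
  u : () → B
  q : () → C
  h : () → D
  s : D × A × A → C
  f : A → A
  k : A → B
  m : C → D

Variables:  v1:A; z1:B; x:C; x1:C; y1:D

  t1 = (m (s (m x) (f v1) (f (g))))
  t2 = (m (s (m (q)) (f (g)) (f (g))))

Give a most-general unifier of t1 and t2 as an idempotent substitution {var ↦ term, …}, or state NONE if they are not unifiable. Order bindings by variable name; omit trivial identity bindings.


{v1 ↦ (g), x ↦ (q)}


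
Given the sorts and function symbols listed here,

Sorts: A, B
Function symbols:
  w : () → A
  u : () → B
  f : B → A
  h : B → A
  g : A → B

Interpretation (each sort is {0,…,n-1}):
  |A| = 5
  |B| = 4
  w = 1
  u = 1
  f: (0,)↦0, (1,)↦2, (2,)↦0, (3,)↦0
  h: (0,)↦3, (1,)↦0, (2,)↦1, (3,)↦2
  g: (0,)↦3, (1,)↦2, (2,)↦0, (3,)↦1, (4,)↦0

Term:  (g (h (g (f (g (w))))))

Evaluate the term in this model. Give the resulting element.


  w = 1
  (g (w)) = g(1,) = 2
  (f (g (w))) = f(2,) = 0
  (g (f (g (w)))) = g(0,) = 3
  (h (g (f (g (w))))) = h(3,) = 2
  (g (h (g (f (g (w)))))) = g(2,) = 0

value = 0


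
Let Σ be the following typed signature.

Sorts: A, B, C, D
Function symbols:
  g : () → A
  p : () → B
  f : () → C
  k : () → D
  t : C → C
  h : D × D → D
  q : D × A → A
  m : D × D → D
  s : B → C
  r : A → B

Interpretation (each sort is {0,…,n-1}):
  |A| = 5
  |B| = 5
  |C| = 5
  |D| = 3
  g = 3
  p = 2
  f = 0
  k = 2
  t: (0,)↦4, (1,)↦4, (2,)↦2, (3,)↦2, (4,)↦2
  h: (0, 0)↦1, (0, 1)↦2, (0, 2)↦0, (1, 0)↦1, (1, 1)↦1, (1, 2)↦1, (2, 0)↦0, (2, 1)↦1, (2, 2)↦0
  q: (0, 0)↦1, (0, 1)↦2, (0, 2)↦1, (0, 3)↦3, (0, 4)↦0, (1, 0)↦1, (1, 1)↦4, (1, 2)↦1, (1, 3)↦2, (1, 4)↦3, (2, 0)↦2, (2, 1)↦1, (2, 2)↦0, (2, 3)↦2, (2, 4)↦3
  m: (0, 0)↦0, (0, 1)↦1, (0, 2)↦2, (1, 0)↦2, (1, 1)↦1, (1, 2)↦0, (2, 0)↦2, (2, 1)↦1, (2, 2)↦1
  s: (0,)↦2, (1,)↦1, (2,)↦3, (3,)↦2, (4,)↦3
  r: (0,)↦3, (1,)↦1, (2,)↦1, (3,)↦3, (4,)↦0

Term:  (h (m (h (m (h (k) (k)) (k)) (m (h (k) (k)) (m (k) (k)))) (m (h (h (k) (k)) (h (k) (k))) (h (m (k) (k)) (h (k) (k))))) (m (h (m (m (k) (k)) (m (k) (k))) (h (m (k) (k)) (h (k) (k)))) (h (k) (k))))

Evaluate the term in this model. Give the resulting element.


  k = 2
  k = 2
  (h (k) (k)) = h(2, 2) = 0
  k = 2
  (m (h (k) (k)) (k)) = m(0, 2) = 2
  k = 2
  k = 2
  (h (k) (k)) = h(2, 2) = 0
  k = 2
  k = 2
  (m (k) (k)) = m(2, 2) = 1
  (m (h (k) (k)) (m (k) (k))) = m(0, 1) = 1
  (h (m (h (k) (k)) (k)) (m (h (k) (k)) (m (k) (k)))) = h(2, 1) = 1
  k = 2
  k = 2
  (h (k) (k)) = h(2, 2) = 0
  k = 2
  k = 2
  (h (k) (k)) = h(2, 2) = 0
  (h (h (k) (k)) (h (k) (k))) = h(0, 0) = 1
  k = 2
  k = 2
  (m (k) (k)) = m(2, 2) = 1
  k = 2
  k = 2
  (h (k) (k)) = h(2, 2) = 0
  (h (m (k) (k)) (h (k) (k))) = h(1, 0) = 1
  (m (h (h (k) (k)) (h (k) (k))) (h (m (k) (k)) (h (k) (k)))) = m(1, 1) = 1
  (m (h (m (h (k) (k)) (k)) (m (h (k) (k)) (m (k) (k)))) (m (h (h (k) (k)) (h (k) (k))) (h (m (k) (k)) (h (k) (k))))) = m(1, 1) = 1
  k = 2
  k = 2
  (m (k) (k)) = m(2, 2) = 1
  k = 2
  k = 2
  (m (k) (k)) = m(2, 2) = 1
  (m (m (k) (k)) (m (k) (k))) = m(1, 1) = 1
  k = 2
  k = 2
  (m (k) (k)) = m(2, 2) = 1
  k = 2
  k = 2
  (h (k) (k)) = h(2, 2) = 0
  (h (m (k) (k)) (h (k) (k))) = h(1, 0) = 1
  (h (m (m (k) (k)) (m (k) (k))) (h (m (k) (k)) (h (k) (k)))) = h(1, 1) = 1
  k = 2
  k = 2
  (h (k) (k)) = h(2, 2) = 0
  (m (h (m (m (k) (k)) (m (k) (k))) (h (m (k) (k)) (h (k) (k)))) (h (k) (k))) = m(1, 0) = 2
  (h (m (h (m (h (k) (k)) (k)) (m (h (k) (k)) (m (k) (k)))) (m (h (h (k) (k)) (h (k) (k))) (h (m (k) (k)) (h (k) (k))))) (m (h (m (m (k) (k)) (m (k) (k))) (h (m (k) (k)) (h (k) (k)))) (h (k) (k)))) = h(1, 2) = 1

value = 1


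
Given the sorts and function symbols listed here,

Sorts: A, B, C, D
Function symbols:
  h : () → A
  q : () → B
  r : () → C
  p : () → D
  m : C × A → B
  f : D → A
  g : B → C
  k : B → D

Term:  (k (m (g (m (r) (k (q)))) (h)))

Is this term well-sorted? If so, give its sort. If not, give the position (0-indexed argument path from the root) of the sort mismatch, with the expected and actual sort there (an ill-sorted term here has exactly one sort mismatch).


ill-sorted at position [0, 0, 0, 1]: expected A, got D

        (r) : C
          (q) : B
        (k (q)) : D
      (m (r) (k (q))) : ✗ arg 1 at [0, 0, 0, 1] has sort D, expected A
    (h) : A


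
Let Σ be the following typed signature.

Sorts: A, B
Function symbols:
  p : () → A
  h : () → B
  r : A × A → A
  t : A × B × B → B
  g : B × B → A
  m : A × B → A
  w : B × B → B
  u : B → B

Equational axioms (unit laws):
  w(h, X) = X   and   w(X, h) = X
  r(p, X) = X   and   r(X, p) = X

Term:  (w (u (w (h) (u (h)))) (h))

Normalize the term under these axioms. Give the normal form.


1. (w (u (w (h) (u (h)))) (h))  →  (u (w (h) (u (h))))
2. (u (w (h) (u (h))))  →  (u (u (h)))

normal form = (u (u (h)))


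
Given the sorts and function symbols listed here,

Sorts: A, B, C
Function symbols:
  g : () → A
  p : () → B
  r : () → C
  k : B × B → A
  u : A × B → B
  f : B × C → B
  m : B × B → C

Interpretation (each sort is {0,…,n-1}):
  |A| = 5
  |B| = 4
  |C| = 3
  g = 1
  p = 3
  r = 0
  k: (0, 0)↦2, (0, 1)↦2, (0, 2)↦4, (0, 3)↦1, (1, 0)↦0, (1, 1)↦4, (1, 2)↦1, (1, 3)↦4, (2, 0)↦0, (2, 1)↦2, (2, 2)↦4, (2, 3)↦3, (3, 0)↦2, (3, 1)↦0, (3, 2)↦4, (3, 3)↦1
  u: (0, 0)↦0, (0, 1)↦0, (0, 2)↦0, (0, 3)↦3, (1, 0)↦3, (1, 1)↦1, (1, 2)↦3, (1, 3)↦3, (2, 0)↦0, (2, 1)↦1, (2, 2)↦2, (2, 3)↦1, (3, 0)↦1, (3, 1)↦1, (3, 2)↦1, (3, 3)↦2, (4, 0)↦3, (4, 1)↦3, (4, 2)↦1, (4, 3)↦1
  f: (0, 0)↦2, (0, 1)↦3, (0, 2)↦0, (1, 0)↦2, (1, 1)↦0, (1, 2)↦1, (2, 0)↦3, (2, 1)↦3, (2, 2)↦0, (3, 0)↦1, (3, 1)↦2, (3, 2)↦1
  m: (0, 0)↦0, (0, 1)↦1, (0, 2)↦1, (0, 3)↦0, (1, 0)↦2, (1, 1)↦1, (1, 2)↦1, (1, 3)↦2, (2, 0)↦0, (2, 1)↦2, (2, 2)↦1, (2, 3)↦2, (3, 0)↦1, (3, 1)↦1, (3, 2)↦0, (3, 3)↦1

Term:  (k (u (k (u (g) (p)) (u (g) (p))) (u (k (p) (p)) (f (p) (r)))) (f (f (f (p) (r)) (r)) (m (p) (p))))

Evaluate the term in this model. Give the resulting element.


  g = 1
  p = 3
  (u (g) (p)) = u(1, 3) = 3
  g = 1
  p = 3
  (u (g) (p)) = u(1, 3) = 3
  (k (u (g) (p)) (u (g) (p))) = k(3, 3) = 1
  p = 3
  p = 3
  (k (p) (p)) = k(3, 3) = 1
  p = 3
  r = 0
  (f (p) (r)) = f(3, 0) = 1
  (u (k (p) (p)) (f (p) (r))) = u(1, 1) = 1
  (u (k (u (g) (p)) (u (g) (p))) (u (k (p) (p)) (f (p) (r)))) = u(1, 1) = 1
  p = 3
  r = 0
  (f (p) (r)) = f(3, 0) = 1
  r = 0
  (f (f (p) (r)) (r)) = f(1, 0) = 2
  p = 3
  p = 3
  (m (p) (p)) = m(3, 3) = 1
  (f (f (f (p) (r)) (r)) (m (p) (p))) = f(2, 1) = 3
  (k (u (k (u (g) (p)) (u (g) (p))) (u (k (p) (p)) (f (p) (r)))) (f (f (f (p) (r)) (r)) (m (p) (p)))) = k(1, 3) = 4

value = 4


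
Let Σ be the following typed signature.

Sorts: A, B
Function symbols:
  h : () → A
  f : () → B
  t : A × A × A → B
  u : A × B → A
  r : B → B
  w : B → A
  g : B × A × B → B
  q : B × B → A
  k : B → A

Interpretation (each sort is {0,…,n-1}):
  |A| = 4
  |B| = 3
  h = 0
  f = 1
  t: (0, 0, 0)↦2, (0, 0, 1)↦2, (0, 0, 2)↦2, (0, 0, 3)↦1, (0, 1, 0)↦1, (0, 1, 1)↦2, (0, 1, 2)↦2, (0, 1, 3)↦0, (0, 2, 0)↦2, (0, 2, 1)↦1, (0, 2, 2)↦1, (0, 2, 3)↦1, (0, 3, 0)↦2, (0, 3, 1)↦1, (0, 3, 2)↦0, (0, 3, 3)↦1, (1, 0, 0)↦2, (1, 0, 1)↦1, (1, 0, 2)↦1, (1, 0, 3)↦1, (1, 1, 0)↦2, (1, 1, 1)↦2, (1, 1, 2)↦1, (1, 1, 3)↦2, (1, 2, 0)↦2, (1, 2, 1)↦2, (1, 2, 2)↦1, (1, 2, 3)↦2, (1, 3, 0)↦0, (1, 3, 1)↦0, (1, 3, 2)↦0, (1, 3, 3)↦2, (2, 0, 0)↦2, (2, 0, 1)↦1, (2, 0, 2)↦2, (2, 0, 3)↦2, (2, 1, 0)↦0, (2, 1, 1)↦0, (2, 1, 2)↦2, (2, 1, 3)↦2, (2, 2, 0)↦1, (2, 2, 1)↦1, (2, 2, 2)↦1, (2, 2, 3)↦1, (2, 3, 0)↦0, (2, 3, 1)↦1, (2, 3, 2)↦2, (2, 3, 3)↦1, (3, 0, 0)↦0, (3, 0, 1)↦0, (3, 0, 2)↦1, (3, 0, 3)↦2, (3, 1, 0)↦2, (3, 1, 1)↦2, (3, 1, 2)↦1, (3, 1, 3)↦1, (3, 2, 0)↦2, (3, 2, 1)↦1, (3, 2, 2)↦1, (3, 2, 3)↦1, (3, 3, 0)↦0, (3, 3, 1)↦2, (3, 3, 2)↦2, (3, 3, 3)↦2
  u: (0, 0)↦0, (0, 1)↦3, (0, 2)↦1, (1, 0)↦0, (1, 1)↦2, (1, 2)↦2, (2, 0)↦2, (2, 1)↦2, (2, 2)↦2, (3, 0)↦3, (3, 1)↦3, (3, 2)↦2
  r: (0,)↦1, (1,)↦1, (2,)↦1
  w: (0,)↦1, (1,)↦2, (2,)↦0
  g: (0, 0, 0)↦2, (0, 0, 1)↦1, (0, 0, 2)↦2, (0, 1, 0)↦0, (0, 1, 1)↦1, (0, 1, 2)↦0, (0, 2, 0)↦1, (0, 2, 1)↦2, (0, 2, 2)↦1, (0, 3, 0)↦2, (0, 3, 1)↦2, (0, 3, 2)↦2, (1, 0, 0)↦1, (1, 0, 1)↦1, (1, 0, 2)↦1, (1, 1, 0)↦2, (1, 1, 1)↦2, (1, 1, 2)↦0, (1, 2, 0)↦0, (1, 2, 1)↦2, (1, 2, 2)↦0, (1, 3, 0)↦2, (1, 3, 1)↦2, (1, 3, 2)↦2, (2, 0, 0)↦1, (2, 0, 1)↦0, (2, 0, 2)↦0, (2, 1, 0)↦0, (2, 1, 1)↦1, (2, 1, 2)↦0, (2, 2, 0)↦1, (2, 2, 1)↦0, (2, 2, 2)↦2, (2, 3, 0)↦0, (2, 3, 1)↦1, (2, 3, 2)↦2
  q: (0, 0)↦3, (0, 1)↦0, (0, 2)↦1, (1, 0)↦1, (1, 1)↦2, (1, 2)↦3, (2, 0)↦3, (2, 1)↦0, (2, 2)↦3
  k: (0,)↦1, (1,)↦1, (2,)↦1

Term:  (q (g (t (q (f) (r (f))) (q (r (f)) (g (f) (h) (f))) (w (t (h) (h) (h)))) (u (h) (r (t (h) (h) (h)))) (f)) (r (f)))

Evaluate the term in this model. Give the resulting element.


value = 0

  f = 1
  f = 1
  (r (f)) = r(1,) = 1
  (q (f) (r (f))) = q(1, 1) = 2
  f = 1
  (r (f)) = r(1,) = 1
  f = 1
  h = 0
  f = 1
  (g (f) (h) (f)) = g(1, 0, 1) = 1
  (q (r (f)) (g (f) (h) (f))) = q(1, 1) = 2
  h = 0
  h = 0
  h = 0
  (t (h) (h) (h)) = t(0, 0, 0) = 2
  (w (t (h) (h) (h))) = w(2,) = 0
  (t (q (f) (r (f))) (q (r (f)) (g (f) (h) (f))) (w (t (h) (h) (h)))) = t(2, 2, 0) = 1
  h = 0
  h = 0
  h = 0
  h = 0
  (t (h) (h) (h)) = t(0, 0, 0) = 2
  (r (t (h) (h) (h))) = r(2,) = 1
  (u (h) (r (t (h) (h) (h)))) = u(0, 1) = 3
  f = 1
  (g (t (q (f) (r (f))) (q (r (f)) (g (f) (h) (f))) (w (t (h) (h) (h)))) (u (h) (r (t (h) (h) (h)))) (f)) = g(1, 3, 1) = 2
  f = 1
  (r (f)) = r(1,) = 1
  (q (g (t (q (f) (r (f))) (q (r (f)) (g (f) (h) (f))) (w (t (h) (h) (h)))) (u (h) (r (t (h) (h) (h)))) (f)) (r (f))) = q(2, 1) = 0
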